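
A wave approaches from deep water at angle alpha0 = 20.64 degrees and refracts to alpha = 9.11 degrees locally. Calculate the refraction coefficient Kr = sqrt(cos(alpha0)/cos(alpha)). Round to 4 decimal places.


Kr = sqrt(cos(alpha0) / cos(alpha))
cos(20.64) = 0.935814
cos(9.11) = 0.987386
Kr = sqrt(0.935814 / 0.987386)
Kr = sqrt(0.947769)
Kr = 0.9735

0.9735


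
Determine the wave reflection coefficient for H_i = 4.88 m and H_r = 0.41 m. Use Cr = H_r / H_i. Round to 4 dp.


Cr = H_r / H_i
Cr = 0.41 / 4.88
Cr = 0.0840

0.0840


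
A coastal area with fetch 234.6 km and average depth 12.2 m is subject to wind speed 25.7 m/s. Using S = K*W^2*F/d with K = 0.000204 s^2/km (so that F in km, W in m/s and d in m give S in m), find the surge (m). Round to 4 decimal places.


S = K * W^2 * F / d
W^2 = 25.7^2 = 660.49
S = 0.000204 * 660.49 * 234.6 / 12.2
Numerator = 0.000204 * 660.49 * 234.6 = 31.609995
S = 31.609995 / 12.2 = 2.5910 m

2.5910


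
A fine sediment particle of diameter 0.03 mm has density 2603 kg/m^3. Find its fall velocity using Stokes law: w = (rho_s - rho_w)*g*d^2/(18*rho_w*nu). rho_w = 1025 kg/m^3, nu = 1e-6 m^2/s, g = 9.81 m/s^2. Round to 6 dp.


w = (rho_s - rho_w) * g * d^2 / (18 * rho_w * nu)
d = 0.03 mm = 0.000030 m
rho_s - rho_w = 2603 - 1025 = 1578
Numerator = 1578 * 9.81 * (0.000030)^2 = 0.000013932162
Denominator = 18 * 1025 * 1e-6 = 0.018450
w = 0.000755 m/s

0.000755


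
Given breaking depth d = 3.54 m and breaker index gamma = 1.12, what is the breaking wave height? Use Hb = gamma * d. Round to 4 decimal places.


Hb = gamma * d
Hb = 1.12 * 3.54
Hb = 3.9648 m

3.9648


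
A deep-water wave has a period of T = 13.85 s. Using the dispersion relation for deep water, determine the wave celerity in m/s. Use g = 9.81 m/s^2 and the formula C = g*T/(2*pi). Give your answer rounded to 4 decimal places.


We use the deep-water celerity formula:
C = g * T / (2 * pi)
C = 9.81 * 13.85 / (2 * 3.14159...)
C = 135.868500 / 6.283185
C = 21.6241 m/s

21.6241


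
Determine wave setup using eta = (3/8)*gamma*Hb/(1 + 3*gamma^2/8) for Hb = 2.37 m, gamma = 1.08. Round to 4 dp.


eta = (3/8) * gamma * Hb / (1 + 3*gamma^2/8)
Numerator = (3/8) * 1.08 * 2.37 = 0.959850
Denominator = 1 + 3*1.08^2/8 = 1 + 0.437400 = 1.437400
eta = 0.959850 / 1.437400
eta = 0.6678 m

0.6678


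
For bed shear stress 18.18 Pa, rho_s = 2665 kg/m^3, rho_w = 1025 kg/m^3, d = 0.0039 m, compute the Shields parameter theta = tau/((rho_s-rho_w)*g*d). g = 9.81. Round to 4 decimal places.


theta = tau / ((rho_s - rho_w) * g * d)
rho_s - rho_w = 2665 - 1025 = 1640
Denominator = 1640 * 9.81 * 0.0039 = 62.744760
theta = 18.18 / 62.744760
theta = 0.2897

0.2897


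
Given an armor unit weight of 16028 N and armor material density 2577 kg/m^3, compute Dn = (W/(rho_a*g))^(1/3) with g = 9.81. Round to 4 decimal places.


V = W / (rho_a * g)
V = 16028 / (2577 * 9.81)
V = 16028 / 25280.37
V = 0.634010 m^3
Dn = V^(1/3) = 0.634010^(1/3)
Dn = 0.8591 m

0.8591


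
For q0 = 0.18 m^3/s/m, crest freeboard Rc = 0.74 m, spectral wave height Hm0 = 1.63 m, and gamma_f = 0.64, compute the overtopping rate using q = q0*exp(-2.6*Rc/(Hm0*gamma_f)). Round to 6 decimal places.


q = q0 * exp(-2.6 * Rc / (Hm0 * gamma_f))
Exponent = -2.6 * 0.74 / (1.63 * 0.64)
= -2.6 * 0.74 / 1.0432
= -1.844325
exp(-1.844325) = 0.158132
q = 0.18 * 0.158132
q = 0.028464 m^3/s/m

0.028464


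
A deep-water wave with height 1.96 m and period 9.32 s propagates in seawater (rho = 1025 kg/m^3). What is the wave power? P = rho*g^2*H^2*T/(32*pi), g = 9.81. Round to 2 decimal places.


P = rho * g^2 * H^2 * T / (32 * pi)
P = 1025 * 9.81^2 * 1.96^2 * 9.32 / (32 * pi)
P = 1025 * 96.2361 * 3.8416 * 9.32 / 100.53096
P = 35130.97 W/m

35130.97


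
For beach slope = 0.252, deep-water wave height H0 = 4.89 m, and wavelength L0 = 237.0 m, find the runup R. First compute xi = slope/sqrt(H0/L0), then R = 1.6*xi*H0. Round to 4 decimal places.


xi = slope / sqrt(H0/L0)
H0/L0 = 4.89/237.0 = 0.020633
sqrt(0.020633) = 0.143642
xi = 0.252 / 0.143642 = 1.754366
R = 1.6 * xi * H0 = 1.6 * 1.754366 * 4.89
R = 13.7262 m

13.7262


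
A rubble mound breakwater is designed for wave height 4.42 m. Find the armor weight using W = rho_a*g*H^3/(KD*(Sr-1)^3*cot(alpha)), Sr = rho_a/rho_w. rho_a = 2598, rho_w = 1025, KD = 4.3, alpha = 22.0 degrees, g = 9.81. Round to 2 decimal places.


Sr = rho_a / rho_w = 2598 / 1025 = 2.534634
(Sr - 1) = 1.534634
(Sr - 1)^3 = 3.614220
cot(22.0) = 1 / tan(22.0) = 1 / 0.404026 = 2.475087
Numerator = 2598 * 9.81 * 4.42^3 = 2200771.5449
Denominator = 4.3 * 3.614220 * 2.475087 = 38.465685
W = 2200771.5449 / 38.465685
W = 57213.89 N

57213.89


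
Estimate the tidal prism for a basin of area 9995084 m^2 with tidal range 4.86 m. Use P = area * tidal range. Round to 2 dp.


Tidal prism = Area * Tidal range
P = 9995084 * 4.86
P = 48576108.24 m^3

48576108.24


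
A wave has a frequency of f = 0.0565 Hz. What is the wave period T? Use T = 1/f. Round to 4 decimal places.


T = 1 / f
T = 1 / 0.0565
T = 17.6991 s

17.6991


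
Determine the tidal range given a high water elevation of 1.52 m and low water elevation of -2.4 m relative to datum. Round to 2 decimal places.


Tidal range = High water - Low water
Tidal range = 1.52 - (-2.4)
Tidal range = 3.92 m

3.92


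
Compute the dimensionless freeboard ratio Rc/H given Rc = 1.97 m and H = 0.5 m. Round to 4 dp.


Relative freeboard = Rc / H
= 1.97 / 0.5
= 3.9400

3.9400


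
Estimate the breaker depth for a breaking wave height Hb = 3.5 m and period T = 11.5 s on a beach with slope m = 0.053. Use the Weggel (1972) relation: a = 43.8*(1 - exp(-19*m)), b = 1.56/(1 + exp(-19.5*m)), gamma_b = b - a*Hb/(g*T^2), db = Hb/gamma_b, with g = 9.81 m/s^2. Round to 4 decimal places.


a = 43.8 * (1 - exp(-19 * m))
exp(-19 * 0.053) = exp(-1.0070) = 0.365313
a = 43.8 * (1 - 0.365313) = 27.799278
b = 1.56 / (1 + exp(-19.5 * m))
exp(-19.5 * 0.053) = exp(-1.0335) = 0.355760
b = 1.56 / (1 + 0.355760) = 1.150646
Hb / (g * T^2) = 3.5 / (9.81 * 11.5^2) = 3.5 / 1297.3725 = 0.00269776
gamma_b = b - a * Hb/(g*T^2) = 1.150646 - 27.799278 * 0.00269776 = 1.075651
db = Hb / gamma_b = 3.5 / 1.075651
db = 3.2538 m

3.2538


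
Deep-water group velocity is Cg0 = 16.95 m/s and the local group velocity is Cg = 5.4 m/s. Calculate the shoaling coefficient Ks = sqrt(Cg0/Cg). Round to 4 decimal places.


Ks = sqrt(Cg0 / Cg)
Ks = sqrt(16.95 / 5.4)
Ks = sqrt(3.1389)
Ks = 1.7717

1.7717


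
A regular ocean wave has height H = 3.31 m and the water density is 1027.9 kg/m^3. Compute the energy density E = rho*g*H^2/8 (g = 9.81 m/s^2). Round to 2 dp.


E = (1/8) * rho * g * H^2
E = (1/8) * 1027.9 * 9.81 * 3.31^2
E = 0.125 * 1027.9 * 9.81 * 10.9561
E = 13809.75 J/m^2

13809.75


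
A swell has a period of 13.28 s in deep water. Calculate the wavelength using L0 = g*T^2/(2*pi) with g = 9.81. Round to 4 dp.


L0 = g * T^2 / (2 * pi)
L0 = 9.81 * 13.28^2 / (2 * pi)
L0 = 9.81 * 176.3584 / 6.28319
L0 = 1730.0759 / 6.28319
L0 = 275.3501 m

275.3501


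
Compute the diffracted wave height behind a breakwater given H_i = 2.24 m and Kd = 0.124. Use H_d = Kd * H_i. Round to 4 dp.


H_d = Kd * H_i
H_d = 0.124 * 2.24
H_d = 0.2778 m

0.2778


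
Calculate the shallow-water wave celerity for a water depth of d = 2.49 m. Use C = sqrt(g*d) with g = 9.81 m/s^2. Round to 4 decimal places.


Using the shallow-water approximation:
C = sqrt(g * d) = sqrt(9.81 * 2.49)
C = sqrt(24.4269)
C = 4.9424 m/s

4.9424


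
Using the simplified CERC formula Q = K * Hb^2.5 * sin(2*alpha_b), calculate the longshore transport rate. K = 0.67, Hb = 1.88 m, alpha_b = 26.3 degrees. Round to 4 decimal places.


Q = K * Hb^2.5 * sin(2 * alpha_b)
Hb^2.5 = 1.88^2.5 = 4.846125
sin(2 * 26.3) = sin(52.6) = 0.794415
Q = 0.67 * 4.846125 * 0.794415
Q = 2.5794 m^3/s

2.5794


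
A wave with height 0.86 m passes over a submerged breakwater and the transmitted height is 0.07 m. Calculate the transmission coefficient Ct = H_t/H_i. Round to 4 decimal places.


Ct = H_t / H_i
Ct = 0.07 / 0.86
Ct = 0.0814

0.0814


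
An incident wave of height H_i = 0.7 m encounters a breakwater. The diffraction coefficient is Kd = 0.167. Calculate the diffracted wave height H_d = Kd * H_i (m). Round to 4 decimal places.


H_d = Kd * H_i
H_d = 0.167 * 0.7
H_d = 0.1169 m

0.1169


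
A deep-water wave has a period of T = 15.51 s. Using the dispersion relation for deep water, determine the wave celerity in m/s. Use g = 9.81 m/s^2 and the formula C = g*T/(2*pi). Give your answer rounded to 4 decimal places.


We use the deep-water celerity formula:
C = g * T / (2 * pi)
C = 9.81 * 15.51 / (2 * 3.14159...)
C = 152.153100 / 6.283185
C = 24.2159 m/s

24.2159


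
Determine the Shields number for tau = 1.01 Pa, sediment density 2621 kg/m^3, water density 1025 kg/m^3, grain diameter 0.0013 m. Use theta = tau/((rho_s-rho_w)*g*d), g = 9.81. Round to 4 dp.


theta = tau / ((rho_s - rho_w) * g * d)
rho_s - rho_w = 2621 - 1025 = 1596
Denominator = 1596 * 9.81 * 0.0013 = 20.353788
theta = 1.01 / 20.353788
theta = 0.0496

0.0496


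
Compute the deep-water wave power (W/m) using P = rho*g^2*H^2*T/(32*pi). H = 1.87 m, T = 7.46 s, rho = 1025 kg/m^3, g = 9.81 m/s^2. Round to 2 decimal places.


P = rho * g^2 * H^2 * T / (32 * pi)
P = 1025 * 9.81^2 * 1.87^2 * 7.46 / (32 * pi)
P = 1025 * 96.2361 * 3.4969 * 7.46 / 100.53096
P = 25596.71 W/m

25596.71


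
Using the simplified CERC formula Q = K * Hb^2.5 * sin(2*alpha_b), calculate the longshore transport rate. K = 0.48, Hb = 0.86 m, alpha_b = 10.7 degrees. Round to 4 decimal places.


Q = K * Hb^2.5 * sin(2 * alpha_b)
Hb^2.5 = 0.86^2.5 = 0.685877
sin(2 * 10.7) = sin(21.4) = 0.364877
Q = 0.48 * 0.685877 * 0.364877
Q = 0.1201 m^3/s

0.1201


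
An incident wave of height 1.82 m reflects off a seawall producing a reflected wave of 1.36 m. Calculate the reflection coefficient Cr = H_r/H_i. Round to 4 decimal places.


Cr = H_r / H_i
Cr = 1.36 / 1.82
Cr = 0.7473

0.7473


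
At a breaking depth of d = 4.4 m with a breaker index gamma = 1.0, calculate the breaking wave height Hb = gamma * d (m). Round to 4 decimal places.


Hb = gamma * d
Hb = 1.0 * 4.4
Hb = 4.4000 m

4.4000


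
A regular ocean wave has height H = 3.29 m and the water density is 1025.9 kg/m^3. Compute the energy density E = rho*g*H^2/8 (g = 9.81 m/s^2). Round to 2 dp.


E = (1/8) * rho * g * H^2
E = (1/8) * 1025.9 * 9.81 * 3.29^2
E = 0.125 * 1025.9 * 9.81 * 10.8241
E = 13616.82 J/m^2

13616.82


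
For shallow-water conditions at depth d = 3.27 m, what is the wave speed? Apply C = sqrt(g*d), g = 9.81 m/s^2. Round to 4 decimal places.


Using the shallow-water approximation:
C = sqrt(g * d) = sqrt(9.81 * 3.27)
C = sqrt(32.0787)
C = 5.6638 m/s

5.6638


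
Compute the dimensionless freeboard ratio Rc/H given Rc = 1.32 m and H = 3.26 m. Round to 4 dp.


Relative freeboard = Rc / H
= 1.32 / 3.26
= 0.4049

0.4049


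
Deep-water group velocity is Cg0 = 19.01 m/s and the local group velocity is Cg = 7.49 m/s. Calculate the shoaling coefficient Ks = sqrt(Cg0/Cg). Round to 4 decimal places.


Ks = sqrt(Cg0 / Cg)
Ks = sqrt(19.01 / 7.49)
Ks = sqrt(2.5381)
Ks = 1.5931

1.5931


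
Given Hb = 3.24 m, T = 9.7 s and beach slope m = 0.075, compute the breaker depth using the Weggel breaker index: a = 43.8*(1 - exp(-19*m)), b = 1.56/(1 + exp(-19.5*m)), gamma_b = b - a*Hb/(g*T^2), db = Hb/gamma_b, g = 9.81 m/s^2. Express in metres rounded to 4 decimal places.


a = 43.8 * (1 - exp(-19 * m))
exp(-19 * 0.075) = exp(-1.4250) = 0.240508
a = 43.8 * (1 - 0.240508) = 33.265729
b = 1.56 / (1 + exp(-19.5 * m))
exp(-19.5 * 0.075) = exp(-1.4625) = 0.231656
b = 1.56 / (1 + 0.231656) = 1.266587
Hb / (g * T^2) = 3.24 / (9.81 * 9.7^2) = 3.24 / 923.0229 = 0.00351021
gamma_b = b - a * Hb/(g*T^2) = 1.266587 - 33.265729 * 0.00351021 = 1.149817
db = Hb / gamma_b = 3.24 / 1.149817
db = 2.8178 m

2.8178


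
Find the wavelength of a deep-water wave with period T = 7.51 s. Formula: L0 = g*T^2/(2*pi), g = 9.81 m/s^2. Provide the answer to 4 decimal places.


L0 = g * T^2 / (2 * pi)
L0 = 9.81 * 7.51^2 / (2 * pi)
L0 = 9.81 * 56.4001 / 6.28319
L0 = 553.2850 / 6.28319
L0 = 88.0580 m

88.0580


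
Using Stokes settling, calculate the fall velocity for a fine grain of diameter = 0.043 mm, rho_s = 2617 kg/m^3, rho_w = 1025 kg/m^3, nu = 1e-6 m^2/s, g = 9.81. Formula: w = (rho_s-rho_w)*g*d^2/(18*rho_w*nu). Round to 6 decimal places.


w = (rho_s - rho_w) * g * d^2 / (18 * rho_w * nu)
d = 0.043 mm = 0.000043 m
rho_s - rho_w = 2617 - 1025 = 1592
Numerator = 1592 * 9.81 * (0.000043)^2 = 0.000028876794
Denominator = 18 * 1025 * 1e-6 = 0.018450
w = 0.001565 m/s

0.001565


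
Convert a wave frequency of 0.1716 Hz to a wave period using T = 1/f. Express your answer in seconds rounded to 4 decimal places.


T = 1 / f
T = 1 / 0.1716
T = 5.8275 s

5.8275


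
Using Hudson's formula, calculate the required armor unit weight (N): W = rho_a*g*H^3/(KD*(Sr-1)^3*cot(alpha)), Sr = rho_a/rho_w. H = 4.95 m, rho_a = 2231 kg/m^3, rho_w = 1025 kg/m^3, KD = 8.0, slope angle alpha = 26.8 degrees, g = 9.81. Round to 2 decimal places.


Sr = rho_a / rho_w = 2231 / 1025 = 2.176585
(Sr - 1) = 1.176585
(Sr - 1)^3 = 1.628810
cot(26.8) = 1 / tan(26.8) = 1 / 0.505136 = 1.979664
Numerator = 2231 * 9.81 * 4.95^3 = 2654508.8309
Denominator = 8.0 * 1.628810 * 1.979664 = 25.795960
W = 2654508.8309 / 25.795960
W = 102904.05 N

102904.05


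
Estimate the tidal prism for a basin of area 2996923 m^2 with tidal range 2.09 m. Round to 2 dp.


Tidal prism = Area * Tidal range
P = 2996923 * 2.09
P = 6263569.07 m^3

6263569.07


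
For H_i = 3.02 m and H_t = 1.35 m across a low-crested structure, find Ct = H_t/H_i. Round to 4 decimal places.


Ct = H_t / H_i
Ct = 1.35 / 3.02
Ct = 0.4470

0.4470


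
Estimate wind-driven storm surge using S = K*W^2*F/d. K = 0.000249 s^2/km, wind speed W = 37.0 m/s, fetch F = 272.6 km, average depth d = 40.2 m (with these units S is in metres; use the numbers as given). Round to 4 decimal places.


S = K * W^2 * F / d
W^2 = 37.0^2 = 1369.00
S = 0.000249 * 1369.00 * 272.6 / 40.2
Numerator = 0.000249 * 1369.00 * 272.6 = 92.924161
S = 92.924161 / 40.2 = 2.3115 m

2.3115


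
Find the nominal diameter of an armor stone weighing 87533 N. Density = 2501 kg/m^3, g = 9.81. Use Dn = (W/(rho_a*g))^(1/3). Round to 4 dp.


V = W / (rho_a * g)
V = 87533 / (2501 * 9.81)
V = 87533 / 24534.81
V = 3.567706 m^3
Dn = V^(1/3) = 3.567706^(1/3)
Dn = 1.5280 m

1.5280


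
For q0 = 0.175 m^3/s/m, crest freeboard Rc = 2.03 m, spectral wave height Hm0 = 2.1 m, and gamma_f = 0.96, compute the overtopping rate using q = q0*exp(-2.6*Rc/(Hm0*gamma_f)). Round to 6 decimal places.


q = q0 * exp(-2.6 * Rc / (Hm0 * gamma_f))
Exponent = -2.6 * 2.03 / (2.1 * 0.96)
= -2.6 * 2.03 / 2.0160
= -2.618056
exp(-2.618056) = 0.072945
q = 0.175 * 0.072945
q = 0.012765 m^3/s/m

0.012765


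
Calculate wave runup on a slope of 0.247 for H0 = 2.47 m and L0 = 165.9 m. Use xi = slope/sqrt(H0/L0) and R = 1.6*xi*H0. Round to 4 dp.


xi = slope / sqrt(H0/L0)
H0/L0 = 2.47/165.9 = 0.014888
sqrt(0.014888) = 0.122018
xi = 0.247 / 0.122018 = 2.024285
R = 1.6 * xi * H0 = 1.6 * 2.024285 * 2.47
R = 8.0000 m

8.0000


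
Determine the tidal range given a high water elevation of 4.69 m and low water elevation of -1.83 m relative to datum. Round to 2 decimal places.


Tidal range = High water - Low water
Tidal range = 4.69 - (-1.83)
Tidal range = 6.52 m

6.52


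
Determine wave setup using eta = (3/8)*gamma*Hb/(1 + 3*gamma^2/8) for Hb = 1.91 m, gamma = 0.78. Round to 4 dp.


eta = (3/8) * gamma * Hb / (1 + 3*gamma^2/8)
Numerator = (3/8) * 0.78 * 1.91 = 0.558675
Denominator = 1 + 3*0.78^2/8 = 1 + 0.228150 = 1.228150
eta = 0.558675 / 1.228150
eta = 0.4549 m

0.4549


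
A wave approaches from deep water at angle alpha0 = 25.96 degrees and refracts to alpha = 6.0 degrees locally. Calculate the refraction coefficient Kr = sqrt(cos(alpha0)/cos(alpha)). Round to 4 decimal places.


Kr = sqrt(cos(alpha0) / cos(alpha))
cos(25.96) = 0.899100
cos(6.0) = 0.994522
Kr = sqrt(0.899100 / 0.994522)
Kr = sqrt(0.904052)
Kr = 0.9508

0.9508


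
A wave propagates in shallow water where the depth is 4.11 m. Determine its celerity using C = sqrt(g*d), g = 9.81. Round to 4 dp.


Using the shallow-water approximation:
C = sqrt(g * d) = sqrt(9.81 * 4.11)
C = sqrt(40.3191)
C = 6.3497 m/s

6.3497


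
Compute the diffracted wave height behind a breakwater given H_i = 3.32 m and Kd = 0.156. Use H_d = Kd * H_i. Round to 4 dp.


H_d = Kd * H_i
H_d = 0.156 * 3.32
H_d = 0.5179 m

0.5179


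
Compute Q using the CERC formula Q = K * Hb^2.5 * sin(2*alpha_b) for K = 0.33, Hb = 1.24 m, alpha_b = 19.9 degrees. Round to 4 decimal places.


Q = K * Hb^2.5 * sin(2 * alpha_b)
Hb^2.5 = 1.24^2.5 = 1.712199
sin(2 * 19.9) = sin(39.8) = 0.640110
Q = 0.33 * 1.712199 * 0.640110
Q = 0.3617 m^3/s

0.3617


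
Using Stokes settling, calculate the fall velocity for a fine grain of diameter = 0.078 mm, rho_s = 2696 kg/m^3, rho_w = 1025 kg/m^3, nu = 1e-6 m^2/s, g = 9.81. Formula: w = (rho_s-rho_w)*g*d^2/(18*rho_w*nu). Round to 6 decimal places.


w = (rho_s - rho_w) * g * d^2 / (18 * rho_w * nu)
d = 0.078 mm = 0.000078 m
rho_s - rho_w = 2696 - 1025 = 1671
Numerator = 1671 * 9.81 * (0.000078)^2 = 0.000099732031
Denominator = 18 * 1025 * 1e-6 = 0.018450
w = 0.005406 m/s

0.005406


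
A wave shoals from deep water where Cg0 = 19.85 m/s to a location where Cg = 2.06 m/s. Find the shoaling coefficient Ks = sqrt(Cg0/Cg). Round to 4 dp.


Ks = sqrt(Cg0 / Cg)
Ks = sqrt(19.85 / 2.06)
Ks = sqrt(9.6359)
Ks = 3.1042

3.1042


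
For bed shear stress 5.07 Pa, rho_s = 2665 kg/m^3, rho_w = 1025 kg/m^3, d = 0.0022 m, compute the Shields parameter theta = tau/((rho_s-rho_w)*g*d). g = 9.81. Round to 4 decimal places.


theta = tau / ((rho_s - rho_w) * g * d)
rho_s - rho_w = 2665 - 1025 = 1640
Denominator = 1640 * 9.81 * 0.0022 = 35.394480
theta = 5.07 / 35.394480
theta = 0.1432

0.1432


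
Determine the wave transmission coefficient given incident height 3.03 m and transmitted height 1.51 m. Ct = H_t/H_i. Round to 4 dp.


Ct = H_t / H_i
Ct = 1.51 / 3.03
Ct = 0.4983

0.4983


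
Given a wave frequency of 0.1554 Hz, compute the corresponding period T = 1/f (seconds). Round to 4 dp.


T = 1 / f
T = 1 / 0.1554
T = 6.4350 s

6.4350


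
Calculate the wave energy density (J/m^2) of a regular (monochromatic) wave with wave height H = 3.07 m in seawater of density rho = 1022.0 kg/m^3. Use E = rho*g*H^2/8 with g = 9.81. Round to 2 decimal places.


E = (1/8) * rho * g * H^2
E = (1/8) * 1022.0 * 9.81 * 3.07^2
E = 0.125 * 1022.0 * 9.81 * 9.4249
E = 11811.54 J/m^2

11811.54


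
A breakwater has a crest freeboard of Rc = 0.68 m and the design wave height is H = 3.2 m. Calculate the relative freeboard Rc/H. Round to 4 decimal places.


Relative freeboard = Rc / H
= 0.68 / 3.2
= 0.2125

0.2125


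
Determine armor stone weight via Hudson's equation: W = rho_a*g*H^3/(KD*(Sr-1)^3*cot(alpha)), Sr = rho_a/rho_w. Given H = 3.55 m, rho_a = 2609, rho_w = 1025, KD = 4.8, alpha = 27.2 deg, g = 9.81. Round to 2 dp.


Sr = rho_a / rho_w = 2609 / 1025 = 2.545366
(Sr - 1) = 1.545366
(Sr - 1)^3 = 3.690574
cot(27.2) = 1 / tan(27.2) = 1 / 0.513930 = 1.945790
Numerator = 2609 * 9.81 * 3.55^3 = 1145059.7410
Denominator = 4.8 * 3.690574 * 1.945790 = 34.469187
W = 1145059.7410 / 34.469187
W = 33219.81 N

33219.81


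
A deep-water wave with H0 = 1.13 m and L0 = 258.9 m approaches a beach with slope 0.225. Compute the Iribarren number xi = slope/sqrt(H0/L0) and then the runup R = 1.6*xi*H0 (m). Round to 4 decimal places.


xi = slope / sqrt(H0/L0)
H0/L0 = 1.13/258.9 = 0.004365
sqrt(0.004365) = 0.066065
xi = 0.225 / 0.066065 = 3.405723
R = 1.6 * xi * H0 = 1.6 * 3.405723 * 1.13
R = 6.1575 m

6.1575


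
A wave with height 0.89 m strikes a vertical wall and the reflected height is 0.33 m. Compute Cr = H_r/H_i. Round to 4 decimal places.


Cr = H_r / H_i
Cr = 0.33 / 0.89
Cr = 0.3708

0.3708


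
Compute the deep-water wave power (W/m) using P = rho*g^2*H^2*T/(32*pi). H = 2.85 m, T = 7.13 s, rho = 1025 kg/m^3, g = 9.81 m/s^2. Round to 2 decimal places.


P = rho * g^2 * H^2 * T / (32 * pi)
P = 1025 * 9.81^2 * 2.85^2 * 7.13 / (32 * pi)
P = 1025 * 96.2361 * 8.1225 * 7.13 / 100.53096
P = 56825.24 W/m

56825.24


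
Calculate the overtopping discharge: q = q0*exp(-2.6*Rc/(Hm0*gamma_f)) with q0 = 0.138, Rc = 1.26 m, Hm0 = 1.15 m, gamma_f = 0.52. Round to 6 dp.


q = q0 * exp(-2.6 * Rc / (Hm0 * gamma_f))
Exponent = -2.6 * 1.26 / (1.15 * 0.52)
= -2.6 * 1.26 / 0.5980
= -5.478261
exp(-5.478261) = 0.004177
q = 0.138 * 0.004177
q = 0.000576 m^3/s/m

0.000576


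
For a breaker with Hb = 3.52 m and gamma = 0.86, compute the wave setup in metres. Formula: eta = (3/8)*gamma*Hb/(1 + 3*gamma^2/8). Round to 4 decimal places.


eta = (3/8) * gamma * Hb / (1 + 3*gamma^2/8)
Numerator = (3/8) * 0.86 * 3.52 = 1.135200
Denominator = 1 + 3*0.86^2/8 = 1 + 0.277350 = 1.277350
eta = 1.135200 / 1.277350
eta = 0.8887 m

0.8887


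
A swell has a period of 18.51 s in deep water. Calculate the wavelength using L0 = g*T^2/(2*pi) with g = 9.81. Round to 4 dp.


L0 = g * T^2 / (2 * pi)
L0 = 9.81 * 18.51^2 / (2 * pi)
L0 = 9.81 * 342.6201 / 6.28319
L0 = 3361.1032 / 6.28319
L0 = 534.9362 m

534.9362


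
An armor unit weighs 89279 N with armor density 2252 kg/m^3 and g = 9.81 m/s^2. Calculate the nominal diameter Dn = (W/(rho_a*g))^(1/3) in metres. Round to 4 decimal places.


V = W / (rho_a * g)
V = 89279 / (2252 * 9.81)
V = 89279 / 22092.12
V = 4.041215 m^3
Dn = V^(1/3) = 4.041215^(1/3)
Dn = 1.5928 m

1.5928


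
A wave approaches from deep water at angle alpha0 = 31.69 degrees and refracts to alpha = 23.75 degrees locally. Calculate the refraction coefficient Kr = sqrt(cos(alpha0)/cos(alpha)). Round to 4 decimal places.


Kr = sqrt(cos(alpha0) / cos(alpha))
cos(31.69) = 0.850903
cos(23.75) = 0.915311
Kr = sqrt(0.850903 / 0.915311)
Kr = sqrt(0.929632)
Kr = 0.9642

0.9642


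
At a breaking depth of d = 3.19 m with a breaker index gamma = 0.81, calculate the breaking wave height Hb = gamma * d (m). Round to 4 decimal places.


Hb = gamma * d
Hb = 0.81 * 3.19
Hb = 2.5839 m

2.5839


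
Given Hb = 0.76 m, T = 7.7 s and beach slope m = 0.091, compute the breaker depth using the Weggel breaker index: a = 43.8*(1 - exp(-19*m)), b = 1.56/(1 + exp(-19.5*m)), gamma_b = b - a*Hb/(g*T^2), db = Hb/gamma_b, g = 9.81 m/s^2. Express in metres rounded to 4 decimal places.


a = 43.8 * (1 - exp(-19 * m))
exp(-19 * 0.091) = exp(-1.7290) = 0.177462
a = 43.8 * (1 - 0.177462) = 36.027174
b = 1.56 / (1 + exp(-19.5 * m))
exp(-19.5 * 0.091) = exp(-1.7745) = 0.169568
b = 1.56 / (1 + 0.169568) = 1.333826
Hb / (g * T^2) = 0.76 / (9.81 * 7.7^2) = 0.76 / 581.6349 = 0.00130666
gamma_b = b - a * Hb/(g*T^2) = 1.333826 - 36.027174 * 0.00130666 = 1.286750
db = Hb / gamma_b = 0.76 / 1.286750
db = 0.5906 m

0.5906


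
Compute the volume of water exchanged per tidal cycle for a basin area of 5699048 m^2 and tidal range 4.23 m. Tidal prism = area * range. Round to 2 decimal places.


Tidal prism = Area * Tidal range
P = 5699048 * 4.23
P = 24106973.04 m^3

24106973.04


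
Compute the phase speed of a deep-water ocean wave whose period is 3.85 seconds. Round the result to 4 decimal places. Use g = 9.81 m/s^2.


We use the deep-water celerity formula:
C = g * T / (2 * pi)
C = 9.81 * 3.85 / (2 * 3.14159...)
C = 37.768500 / 6.283185
C = 6.0110 m/s

6.0110


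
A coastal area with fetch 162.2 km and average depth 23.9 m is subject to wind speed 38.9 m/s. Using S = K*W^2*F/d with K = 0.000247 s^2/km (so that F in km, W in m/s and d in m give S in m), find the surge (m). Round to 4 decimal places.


S = K * W^2 * F / d
W^2 = 38.9^2 = 1513.21
S = 0.000247 * 1513.21 * 162.2 / 23.9
Numerator = 0.000247 * 1513.21 * 162.2 = 60.624338
S = 60.624338 / 23.9 = 2.5366 m

2.5366


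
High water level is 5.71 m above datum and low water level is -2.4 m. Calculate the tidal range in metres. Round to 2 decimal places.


Tidal range = High water - Low water
Tidal range = 5.71 - (-2.4)
Tidal range = 8.11 m

8.11


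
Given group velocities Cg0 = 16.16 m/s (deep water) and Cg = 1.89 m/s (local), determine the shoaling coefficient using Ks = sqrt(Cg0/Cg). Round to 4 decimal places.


Ks = sqrt(Cg0 / Cg)
Ks = sqrt(16.16 / 1.89)
Ks = sqrt(8.5503)
Ks = 2.9241

2.9241


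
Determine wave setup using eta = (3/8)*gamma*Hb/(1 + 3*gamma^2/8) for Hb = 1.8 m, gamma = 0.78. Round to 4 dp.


eta = (3/8) * gamma * Hb / (1 + 3*gamma^2/8)
Numerator = (3/8) * 0.78 * 1.8 = 0.526500
Denominator = 1 + 3*0.78^2/8 = 1 + 0.228150 = 1.228150
eta = 0.526500 / 1.228150
eta = 0.4287 m

0.4287


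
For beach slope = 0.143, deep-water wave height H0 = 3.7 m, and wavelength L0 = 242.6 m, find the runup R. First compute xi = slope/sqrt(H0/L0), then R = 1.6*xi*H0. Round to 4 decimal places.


xi = slope / sqrt(H0/L0)
H0/L0 = 3.7/242.6 = 0.015251
sqrt(0.015251) = 0.123497
xi = 0.143 / 0.123497 = 1.157925
R = 1.6 * xi * H0 = 1.6 * 1.157925 * 3.7
R = 6.8549 m

6.8549


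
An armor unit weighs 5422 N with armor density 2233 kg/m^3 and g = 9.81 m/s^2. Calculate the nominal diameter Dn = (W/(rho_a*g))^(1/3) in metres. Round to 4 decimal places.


V = W / (rho_a * g)
V = 5422 / (2233 * 9.81)
V = 5422 / 21905.73
V = 0.247515 m^3
Dn = V^(1/3) = 0.247515^(1/3)
Dn = 0.6279 m

0.6279


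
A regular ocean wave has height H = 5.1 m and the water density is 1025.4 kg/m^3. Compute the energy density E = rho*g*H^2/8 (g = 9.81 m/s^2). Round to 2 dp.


E = (1/8) * rho * g * H^2
E = (1/8) * 1025.4 * 9.81 * 5.1^2
E = 0.125 * 1025.4 * 9.81 * 26.0100
E = 32704.89 J/m^2

32704.89


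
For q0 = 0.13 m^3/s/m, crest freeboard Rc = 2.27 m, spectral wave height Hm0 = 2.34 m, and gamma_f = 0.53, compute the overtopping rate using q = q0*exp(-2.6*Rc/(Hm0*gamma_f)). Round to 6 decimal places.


q = q0 * exp(-2.6 * Rc / (Hm0 * gamma_f))
Exponent = -2.6 * 2.27 / (2.34 * 0.53)
= -2.6 * 2.27 / 1.2402
= -4.758910
exp(-4.758910) = 0.008575
q = 0.13 * 0.008575
q = 0.001115 m^3/s/m

0.001115


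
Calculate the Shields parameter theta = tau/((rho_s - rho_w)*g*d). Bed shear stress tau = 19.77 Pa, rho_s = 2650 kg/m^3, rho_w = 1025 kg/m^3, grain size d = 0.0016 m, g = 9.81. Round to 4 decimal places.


theta = tau / ((rho_s - rho_w) * g * d)
rho_s - rho_w = 2650 - 1025 = 1625
Denominator = 1625 * 9.81 * 0.0016 = 25.506000
theta = 19.77 / 25.506000
theta = 0.7751

0.7751


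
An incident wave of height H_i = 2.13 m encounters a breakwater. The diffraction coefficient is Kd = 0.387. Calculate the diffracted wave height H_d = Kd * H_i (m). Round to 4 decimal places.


H_d = Kd * H_i
H_d = 0.387 * 2.13
H_d = 0.8243 m

0.8243


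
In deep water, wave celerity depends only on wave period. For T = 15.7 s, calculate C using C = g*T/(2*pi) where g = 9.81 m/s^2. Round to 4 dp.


We use the deep-water celerity formula:
C = g * T / (2 * pi)
C = 9.81 * 15.7 / (2 * 3.14159...)
C = 154.017000 / 6.283185
C = 24.5126 m/s

24.5126


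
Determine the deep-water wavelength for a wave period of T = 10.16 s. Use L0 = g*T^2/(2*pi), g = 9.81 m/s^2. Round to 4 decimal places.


L0 = g * T^2 / (2 * pi)
L0 = 9.81 * 10.16^2 / (2 * pi)
L0 = 9.81 * 103.2256 / 6.28319
L0 = 1012.6431 / 6.28319
L0 = 161.1672 m

161.1672


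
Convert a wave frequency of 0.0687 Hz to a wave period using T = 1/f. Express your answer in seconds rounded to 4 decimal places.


T = 1 / f
T = 1 / 0.0687
T = 14.5560 s

14.5560


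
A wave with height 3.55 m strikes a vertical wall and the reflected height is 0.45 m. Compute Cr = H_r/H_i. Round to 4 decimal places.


Cr = H_r / H_i
Cr = 0.45 / 3.55
Cr = 0.1268

0.1268


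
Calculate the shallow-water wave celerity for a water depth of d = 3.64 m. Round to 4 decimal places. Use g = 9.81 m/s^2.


Using the shallow-water approximation:
C = sqrt(g * d) = sqrt(9.81 * 3.64)
C = sqrt(35.7084)
C = 5.9757 m/s

5.9757


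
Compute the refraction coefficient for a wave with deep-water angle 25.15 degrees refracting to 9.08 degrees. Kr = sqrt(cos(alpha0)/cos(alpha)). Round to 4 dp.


Kr = sqrt(cos(alpha0) / cos(alpha))
cos(25.15) = 0.905198
cos(9.08) = 0.987469
Kr = sqrt(0.905198 / 0.987469)
Kr = sqrt(0.916685)
Kr = 0.9574

0.9574


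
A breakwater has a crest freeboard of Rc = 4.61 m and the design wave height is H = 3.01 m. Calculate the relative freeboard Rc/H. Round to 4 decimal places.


Relative freeboard = Rc / H
= 4.61 / 3.01
= 1.5316

1.5316


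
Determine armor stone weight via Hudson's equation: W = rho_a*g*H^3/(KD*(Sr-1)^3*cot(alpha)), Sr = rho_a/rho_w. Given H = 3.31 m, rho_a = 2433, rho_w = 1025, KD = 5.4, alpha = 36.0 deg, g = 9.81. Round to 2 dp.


Sr = rho_a / rho_w = 2433 / 1025 = 2.373659
(Sr - 1) = 1.373659
(Sr - 1)^3 = 2.592008
cot(36.0) = 1 / tan(36.0) = 1 / 0.726543 = 1.376382
Numerator = 2433 * 9.81 * 3.31^3 = 865555.8533
Denominator = 5.4 * 2.592008 * 1.376382 = 19.265003
W = 865555.8533 / 19.265003
W = 44928.92 N

44928.92


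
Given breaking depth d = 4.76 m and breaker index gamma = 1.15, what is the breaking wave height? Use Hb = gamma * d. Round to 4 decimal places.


Hb = gamma * d
Hb = 1.15 * 4.76
Hb = 5.4740 m

5.4740


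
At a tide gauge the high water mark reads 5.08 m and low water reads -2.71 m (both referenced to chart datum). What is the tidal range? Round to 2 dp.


Tidal range = High water - Low water
Tidal range = 5.08 - (-2.71)
Tidal range = 7.79 m

7.79


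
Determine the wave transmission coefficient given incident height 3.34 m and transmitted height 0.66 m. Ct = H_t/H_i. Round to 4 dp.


Ct = H_t / H_i
Ct = 0.66 / 3.34
Ct = 0.1976

0.1976


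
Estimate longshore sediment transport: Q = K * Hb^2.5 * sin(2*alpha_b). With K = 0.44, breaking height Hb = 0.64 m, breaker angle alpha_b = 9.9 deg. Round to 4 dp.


Q = K * Hb^2.5 * sin(2 * alpha_b)
Hb^2.5 = 0.64^2.5 = 0.327680
sin(2 * 9.9) = sin(19.8) = 0.338738
Q = 0.44 * 0.327680 * 0.338738
Q = 0.0488 m^3/s

0.0488


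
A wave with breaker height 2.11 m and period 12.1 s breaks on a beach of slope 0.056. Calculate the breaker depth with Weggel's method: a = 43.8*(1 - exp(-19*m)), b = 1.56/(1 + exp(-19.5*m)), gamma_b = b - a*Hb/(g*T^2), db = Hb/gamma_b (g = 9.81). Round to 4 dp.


a = 43.8 * (1 - exp(-19 * m))
exp(-19 * 0.056) = exp(-1.0640) = 0.345073
a = 43.8 * (1 - 0.345073) = 28.685813
b = 1.56 / (1 + exp(-19.5 * m))
exp(-19.5 * 0.056) = exp(-1.0920) = 0.335545
b = 1.56 / (1 + 0.335545) = 1.168063
Hb / (g * T^2) = 2.11 / (9.81 * 12.1^2) = 2.11 / 1436.2821 = 0.00146907
gamma_b = b - a * Hb/(g*T^2) = 1.168063 - 28.685813 * 0.00146907 = 1.125921
db = Hb / gamma_b = 2.11 / 1.125921
db = 1.8740 m

1.8740


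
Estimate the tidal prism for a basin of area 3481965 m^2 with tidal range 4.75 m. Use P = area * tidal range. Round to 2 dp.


Tidal prism = Area * Tidal range
P = 3481965 * 4.75
P = 16539333.75 m^3

16539333.75


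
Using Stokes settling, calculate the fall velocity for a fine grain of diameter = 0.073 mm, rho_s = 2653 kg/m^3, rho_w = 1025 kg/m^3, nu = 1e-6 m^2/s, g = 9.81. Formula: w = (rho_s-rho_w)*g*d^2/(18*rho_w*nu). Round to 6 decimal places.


w = (rho_s - rho_w) * g * d^2 / (18 * rho_w * nu)
d = 0.073 mm = 0.000073 m
rho_s - rho_w = 2653 - 1025 = 1628
Numerator = 1628 * 9.81 * (0.000073)^2 = 0.000085107754
Denominator = 18 * 1025 * 1e-6 = 0.018450
w = 0.004613 m/s

0.004613


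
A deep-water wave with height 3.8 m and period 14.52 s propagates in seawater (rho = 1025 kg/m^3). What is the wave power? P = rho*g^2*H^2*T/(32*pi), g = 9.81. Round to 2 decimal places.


P = rho * g^2 * H^2 * T / (32 * pi)
P = 1025 * 9.81^2 * 3.8^2 * 14.52 / (32 * pi)
P = 1025 * 96.2361 * 14.4400 * 14.52 / 100.53096
P = 205729.15 W/m

205729.15


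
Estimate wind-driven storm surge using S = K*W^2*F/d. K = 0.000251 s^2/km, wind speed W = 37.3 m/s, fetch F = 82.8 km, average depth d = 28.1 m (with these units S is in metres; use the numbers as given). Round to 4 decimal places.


S = K * W^2 * F / d
W^2 = 37.3^2 = 1391.29
S = 0.000251 * 1391.29 * 82.8 / 28.1
Numerator = 0.000251 * 1391.29 * 82.8 = 28.914902
S = 28.914902 / 28.1 = 1.0290 m

1.0290


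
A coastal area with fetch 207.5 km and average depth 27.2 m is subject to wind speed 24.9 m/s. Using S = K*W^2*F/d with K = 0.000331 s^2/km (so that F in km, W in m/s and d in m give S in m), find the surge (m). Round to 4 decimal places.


S = K * W^2 * F / d
W^2 = 24.9^2 = 620.01
S = 0.000331 * 620.01 * 207.5 / 27.2
Numerator = 0.000331 * 620.01 * 207.5 = 42.583837
S = 42.583837 / 27.2 = 1.5656 m

1.5656


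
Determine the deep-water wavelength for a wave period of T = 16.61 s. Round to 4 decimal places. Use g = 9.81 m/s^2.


L0 = g * T^2 / (2 * pi)
L0 = 9.81 * 16.61^2 / (2 * pi)
L0 = 9.81 * 275.8921 / 6.28319
L0 = 2706.5015 / 6.28319
L0 = 430.7531 m

430.7531


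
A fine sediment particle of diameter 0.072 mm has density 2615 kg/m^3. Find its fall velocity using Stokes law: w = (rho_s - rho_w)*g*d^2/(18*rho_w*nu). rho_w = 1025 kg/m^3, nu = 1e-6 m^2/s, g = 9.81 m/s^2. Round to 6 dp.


w = (rho_s - rho_w) * g * d^2 / (18 * rho_w * nu)
d = 0.072 mm = 0.000072 m
rho_s - rho_w = 2615 - 1025 = 1590
Numerator = 1590 * 9.81 * (0.000072)^2 = 0.000080859514
Denominator = 18 * 1025 * 1e-6 = 0.018450
w = 0.004383 m/s

0.004383


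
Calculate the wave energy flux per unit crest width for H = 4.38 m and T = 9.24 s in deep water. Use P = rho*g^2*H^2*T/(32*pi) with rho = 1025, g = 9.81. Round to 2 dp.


P = rho * g^2 * H^2 * T / (32 * pi)
P = 1025 * 9.81^2 * 4.38^2 * 9.24 / (32 * pi)
P = 1025 * 96.2361 * 19.1844 * 9.24 / 100.53096
P = 173933.09 W/m

173933.09


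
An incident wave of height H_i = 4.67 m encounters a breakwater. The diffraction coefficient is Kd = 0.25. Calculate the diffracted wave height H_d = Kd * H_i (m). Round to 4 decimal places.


H_d = Kd * H_i
H_d = 0.25 * 4.67
H_d = 1.1675 m

1.1675


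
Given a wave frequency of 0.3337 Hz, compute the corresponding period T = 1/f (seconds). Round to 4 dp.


T = 1 / f
T = 1 / 0.3337
T = 2.9967 s

2.9967


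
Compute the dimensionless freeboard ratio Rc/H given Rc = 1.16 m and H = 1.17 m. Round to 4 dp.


Relative freeboard = Rc / H
= 1.16 / 1.17
= 0.9915

0.9915


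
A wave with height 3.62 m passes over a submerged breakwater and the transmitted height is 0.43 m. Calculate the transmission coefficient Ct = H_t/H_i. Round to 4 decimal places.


Ct = H_t / H_i
Ct = 0.43 / 3.62
Ct = 0.1188

0.1188


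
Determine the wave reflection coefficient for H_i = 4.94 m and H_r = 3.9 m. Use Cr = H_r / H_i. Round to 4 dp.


Cr = H_r / H_i
Cr = 3.9 / 4.94
Cr = 0.7895

0.7895


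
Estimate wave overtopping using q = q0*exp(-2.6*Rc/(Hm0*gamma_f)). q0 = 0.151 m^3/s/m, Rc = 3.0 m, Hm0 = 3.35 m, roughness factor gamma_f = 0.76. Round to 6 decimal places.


q = q0 * exp(-2.6 * Rc / (Hm0 * gamma_f))
Exponent = -2.6 * 3.0 / (3.35 * 0.76)
= -2.6 * 3.0 / 2.5460
= -3.063629
exp(-3.063629) = 0.046718
q = 0.151 * 0.046718
q = 0.007054 m^3/s/m

0.007054


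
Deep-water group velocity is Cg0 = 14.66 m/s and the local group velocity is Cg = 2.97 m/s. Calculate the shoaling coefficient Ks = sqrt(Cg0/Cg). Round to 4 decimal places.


Ks = sqrt(Cg0 / Cg)
Ks = sqrt(14.66 / 2.97)
Ks = sqrt(4.9360)
Ks = 2.2217

2.2217


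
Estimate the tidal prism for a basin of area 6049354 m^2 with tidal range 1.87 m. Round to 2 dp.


Tidal prism = Area * Tidal range
P = 6049354 * 1.87
P = 11312291.98 m^3

11312291.98


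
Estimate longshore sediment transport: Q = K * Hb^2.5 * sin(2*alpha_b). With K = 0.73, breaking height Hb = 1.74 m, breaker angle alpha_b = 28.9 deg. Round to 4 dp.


Q = K * Hb^2.5 * sin(2 * alpha_b)
Hb^2.5 = 1.74^2.5 = 3.993679
sin(2 * 28.9) = sin(57.8) = 0.846193
Q = 0.73 * 3.993679 * 0.846193
Q = 2.4670 m^3/s

2.4670


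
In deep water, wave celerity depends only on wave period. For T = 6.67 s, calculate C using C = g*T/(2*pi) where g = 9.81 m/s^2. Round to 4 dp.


We use the deep-water celerity formula:
C = g * T / (2 * pi)
C = 9.81 * 6.67 / (2 * 3.14159...)
C = 65.432700 / 6.283185
C = 10.4139 m/s

10.4139


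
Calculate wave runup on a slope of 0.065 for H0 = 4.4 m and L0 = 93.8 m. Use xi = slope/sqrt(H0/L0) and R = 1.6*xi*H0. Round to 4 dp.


xi = slope / sqrt(H0/L0)
H0/L0 = 4.4/93.8 = 0.046908
sqrt(0.046908) = 0.216583
xi = 0.065 / 0.216583 = 0.300116
R = 1.6 * xi * H0 = 1.6 * 0.300116 * 4.4
R = 2.1128 m

2.1128


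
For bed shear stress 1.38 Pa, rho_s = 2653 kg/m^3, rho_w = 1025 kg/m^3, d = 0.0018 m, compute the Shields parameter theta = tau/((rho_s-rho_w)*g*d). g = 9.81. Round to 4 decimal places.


theta = tau / ((rho_s - rho_w) * g * d)
rho_s - rho_w = 2653 - 1025 = 1628
Denominator = 1628 * 9.81 * 0.0018 = 28.747224
theta = 1.38 / 28.747224
theta = 0.0480

0.0480


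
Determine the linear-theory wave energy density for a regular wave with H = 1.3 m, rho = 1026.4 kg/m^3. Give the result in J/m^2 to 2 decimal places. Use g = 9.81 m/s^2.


E = (1/8) * rho * g * H^2
E = (1/8) * 1026.4 * 9.81 * 1.3^2
E = 0.125 * 1026.4 * 9.81 * 1.6900
E = 2127.07 J/m^2

2127.07


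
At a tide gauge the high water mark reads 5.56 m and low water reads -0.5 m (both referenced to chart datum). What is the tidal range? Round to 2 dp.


Tidal range = High water - Low water
Tidal range = 5.56 - (-0.5)
Tidal range = 6.06 m

6.06


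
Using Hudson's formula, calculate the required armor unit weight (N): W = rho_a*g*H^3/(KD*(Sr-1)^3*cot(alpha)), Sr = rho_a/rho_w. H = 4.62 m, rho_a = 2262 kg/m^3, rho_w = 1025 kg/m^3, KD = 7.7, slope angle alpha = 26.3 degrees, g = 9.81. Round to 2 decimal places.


Sr = rho_a / rho_w = 2262 / 1025 = 2.206829
(Sr - 1) = 1.206829
(Sr - 1)^3 = 1.757671
cot(26.3) = 1 / tan(26.3) = 1 / 0.494231 = 2.023346
Numerator = 2262 * 9.81 * 4.62^3 = 2188202.6248
Denominator = 7.7 * 1.757671 * 2.023346 = 27.384098
W = 2188202.6248 / 27.384098
W = 79907.79 N

79907.79


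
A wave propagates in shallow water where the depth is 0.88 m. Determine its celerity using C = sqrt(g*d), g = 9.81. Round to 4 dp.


Using the shallow-water approximation:
C = sqrt(g * d) = sqrt(9.81 * 0.88)
C = sqrt(8.6328)
C = 2.9382 m/s

2.9382


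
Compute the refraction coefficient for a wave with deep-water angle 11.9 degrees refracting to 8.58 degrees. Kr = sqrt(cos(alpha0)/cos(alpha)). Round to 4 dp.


Kr = sqrt(cos(alpha0) / cos(alpha))
cos(11.9) = 0.978509
cos(8.58) = 0.988809
Kr = sqrt(0.978509 / 0.988809)
Kr = sqrt(0.989584)
Kr = 0.9948

0.9948


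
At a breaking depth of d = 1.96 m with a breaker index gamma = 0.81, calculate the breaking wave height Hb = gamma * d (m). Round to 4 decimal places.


Hb = gamma * d
Hb = 0.81 * 1.96
Hb = 1.5876 m

1.5876


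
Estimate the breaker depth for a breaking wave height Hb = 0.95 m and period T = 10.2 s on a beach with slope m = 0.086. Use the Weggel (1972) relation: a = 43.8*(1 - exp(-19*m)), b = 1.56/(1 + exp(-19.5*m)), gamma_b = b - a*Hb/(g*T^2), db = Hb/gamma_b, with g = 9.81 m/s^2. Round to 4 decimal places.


a = 43.8 * (1 - exp(-19 * m))
exp(-19 * 0.086) = exp(-1.6340) = 0.195147
a = 43.8 * (1 - 0.195147) = 35.252543
b = 1.56 / (1 + exp(-19.5 * m))
exp(-19.5 * 0.086) = exp(-1.6770) = 0.186934
b = 1.56 / (1 + 0.186934) = 1.314311
Hb / (g * T^2) = 0.95 / (9.81 * 10.2^2) = 0.95 / 1020.6324 = 0.00093080
gamma_b = b - a * Hb/(g*T^2) = 1.314311 - 35.252543 * 0.00093080 = 1.281498
db = Hb / gamma_b = 0.95 / 1.281498
db = 0.7413 m

0.7413


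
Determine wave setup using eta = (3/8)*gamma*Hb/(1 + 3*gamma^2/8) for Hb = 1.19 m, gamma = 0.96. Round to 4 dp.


eta = (3/8) * gamma * Hb / (1 + 3*gamma^2/8)
Numerator = (3/8) * 0.96 * 1.19 = 0.428400
Denominator = 1 + 3*0.96^2/8 = 1 + 0.345600 = 1.345600
eta = 0.428400 / 1.345600
eta = 0.3184 m

0.3184
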